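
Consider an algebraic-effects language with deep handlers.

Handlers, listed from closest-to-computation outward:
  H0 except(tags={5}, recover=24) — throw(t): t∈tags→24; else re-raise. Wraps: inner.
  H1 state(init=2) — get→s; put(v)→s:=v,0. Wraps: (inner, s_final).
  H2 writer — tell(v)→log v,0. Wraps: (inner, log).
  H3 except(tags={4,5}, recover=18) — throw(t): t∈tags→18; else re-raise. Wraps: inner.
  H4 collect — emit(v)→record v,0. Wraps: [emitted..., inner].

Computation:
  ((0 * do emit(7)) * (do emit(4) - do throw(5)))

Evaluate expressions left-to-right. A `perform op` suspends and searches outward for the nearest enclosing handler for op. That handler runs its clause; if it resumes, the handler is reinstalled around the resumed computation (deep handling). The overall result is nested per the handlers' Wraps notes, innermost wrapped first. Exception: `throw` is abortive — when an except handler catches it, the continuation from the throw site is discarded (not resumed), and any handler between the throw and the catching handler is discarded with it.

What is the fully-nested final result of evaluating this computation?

Answer: [7, 4, ((24, 2), ())]

Working:
emit(7) @ H4 ⇒ out+=7
emit(4) @ H4 ⇒ out+=4
throw(5) @ H0 caught ⇒ 24
H1 returns (24, 2)
H2 returns ((24, 2), ())
H3 returns ((24, 2), ())
H4 returns [7, 4, ((24, 2), ())]
= [7, 4, ((24, 2), ())]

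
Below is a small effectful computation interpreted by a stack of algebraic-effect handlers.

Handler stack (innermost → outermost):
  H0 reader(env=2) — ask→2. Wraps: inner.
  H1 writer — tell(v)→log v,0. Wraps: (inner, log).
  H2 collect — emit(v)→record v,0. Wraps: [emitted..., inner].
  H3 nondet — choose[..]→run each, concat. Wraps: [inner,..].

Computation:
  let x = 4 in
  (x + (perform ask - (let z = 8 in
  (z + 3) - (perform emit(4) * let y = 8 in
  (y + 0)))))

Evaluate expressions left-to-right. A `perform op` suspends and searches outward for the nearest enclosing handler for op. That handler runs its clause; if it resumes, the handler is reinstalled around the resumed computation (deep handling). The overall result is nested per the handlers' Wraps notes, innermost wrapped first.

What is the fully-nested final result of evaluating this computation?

Working:
ask @ H0 ⇒ 2
emit(4) @ H2 ⇒ out+=4
H0 returns -5
H1 returns (-5, ())
H2 returns [4, (-5, ())]
H3 returns [[4, (-5, ())]]
= [[4, (-5, ())]]

Answer: [[4, (-5, ())]]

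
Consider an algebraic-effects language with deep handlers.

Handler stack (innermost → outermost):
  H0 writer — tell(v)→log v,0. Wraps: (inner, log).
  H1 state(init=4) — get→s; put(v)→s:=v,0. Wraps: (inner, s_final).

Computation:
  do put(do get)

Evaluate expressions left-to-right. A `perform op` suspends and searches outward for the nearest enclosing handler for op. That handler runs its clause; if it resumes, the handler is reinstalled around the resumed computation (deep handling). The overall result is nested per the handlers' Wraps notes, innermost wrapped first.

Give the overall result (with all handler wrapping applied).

Step-by-step:
get @ H1 ⇒ 4
put(4) @ H1 ⇒ s:=4
H0 returns (0, ())
H1 returns ((0, ()), 4)
= ((0, ()), 4)

Answer: ((0, ()), 4)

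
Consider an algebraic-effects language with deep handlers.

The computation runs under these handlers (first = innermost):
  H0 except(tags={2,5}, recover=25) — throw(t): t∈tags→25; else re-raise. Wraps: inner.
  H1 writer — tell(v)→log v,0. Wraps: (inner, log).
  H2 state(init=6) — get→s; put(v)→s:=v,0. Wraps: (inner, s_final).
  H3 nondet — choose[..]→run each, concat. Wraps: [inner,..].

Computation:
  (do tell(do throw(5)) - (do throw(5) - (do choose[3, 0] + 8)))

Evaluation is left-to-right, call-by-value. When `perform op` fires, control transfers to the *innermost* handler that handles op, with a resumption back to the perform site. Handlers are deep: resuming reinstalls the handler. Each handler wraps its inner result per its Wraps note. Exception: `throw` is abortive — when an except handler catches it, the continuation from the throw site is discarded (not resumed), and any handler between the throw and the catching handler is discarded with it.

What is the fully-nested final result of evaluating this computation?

Answer: [((25, ()), 6)]

Step-by-step:
throw(5) @ H0 caught ⇒ 25
H1 returns (25, ())
H2 returns ((25, ()), 6)
H3 returns [((25, ()), 6)]
= [((25, ()), 6)]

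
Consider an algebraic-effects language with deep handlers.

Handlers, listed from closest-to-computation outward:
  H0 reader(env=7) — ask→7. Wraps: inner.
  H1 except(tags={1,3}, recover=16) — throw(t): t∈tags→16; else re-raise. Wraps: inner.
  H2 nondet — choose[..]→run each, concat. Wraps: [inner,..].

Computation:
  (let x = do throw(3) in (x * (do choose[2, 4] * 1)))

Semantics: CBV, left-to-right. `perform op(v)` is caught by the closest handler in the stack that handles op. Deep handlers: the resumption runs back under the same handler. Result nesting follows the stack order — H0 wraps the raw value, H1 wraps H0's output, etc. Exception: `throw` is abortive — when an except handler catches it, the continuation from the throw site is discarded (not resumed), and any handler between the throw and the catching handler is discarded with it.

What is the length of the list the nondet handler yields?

Working:
throw(3) @ H1 caught ⇒ 16
H2 returns [16]
= [16]

Answer: 1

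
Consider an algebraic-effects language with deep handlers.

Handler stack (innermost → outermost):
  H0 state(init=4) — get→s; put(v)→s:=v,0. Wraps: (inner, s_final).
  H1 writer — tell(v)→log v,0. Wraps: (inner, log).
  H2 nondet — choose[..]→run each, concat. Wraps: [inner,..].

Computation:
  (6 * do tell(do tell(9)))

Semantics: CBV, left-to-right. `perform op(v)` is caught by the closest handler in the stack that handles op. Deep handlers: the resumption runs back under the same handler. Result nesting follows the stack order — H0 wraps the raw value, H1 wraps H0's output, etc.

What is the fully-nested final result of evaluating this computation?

Working:
tell(9) @ H1 ⇒ log+=9
tell(0) @ H1 ⇒ log+=0
H0 returns (0, 4)
H1 returns ((0, 4), (9, 0))
H2 returns [((0, 4), (9, 0))]
= [((0, 4), (9, 0))]

Answer: [((0, 4), (9, 0))]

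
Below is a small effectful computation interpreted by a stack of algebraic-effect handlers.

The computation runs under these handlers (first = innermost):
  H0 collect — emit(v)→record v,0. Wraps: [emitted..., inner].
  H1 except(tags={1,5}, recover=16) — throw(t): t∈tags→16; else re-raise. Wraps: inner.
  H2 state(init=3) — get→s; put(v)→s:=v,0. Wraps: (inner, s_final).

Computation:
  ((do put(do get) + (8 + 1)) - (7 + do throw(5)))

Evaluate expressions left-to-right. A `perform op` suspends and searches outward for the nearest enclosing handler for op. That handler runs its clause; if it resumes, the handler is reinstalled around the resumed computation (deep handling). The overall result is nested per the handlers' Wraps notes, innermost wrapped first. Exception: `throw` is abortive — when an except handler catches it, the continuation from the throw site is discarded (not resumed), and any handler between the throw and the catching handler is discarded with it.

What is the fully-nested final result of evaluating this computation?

Answer: (16, 3)

Evaluation trace:
get @ H2 ⇒ 3
put(3) @ H2 ⇒ s:=3
throw(5) @ H1 caught ⇒ 16
H2 returns (16, 3)
= (16, 3)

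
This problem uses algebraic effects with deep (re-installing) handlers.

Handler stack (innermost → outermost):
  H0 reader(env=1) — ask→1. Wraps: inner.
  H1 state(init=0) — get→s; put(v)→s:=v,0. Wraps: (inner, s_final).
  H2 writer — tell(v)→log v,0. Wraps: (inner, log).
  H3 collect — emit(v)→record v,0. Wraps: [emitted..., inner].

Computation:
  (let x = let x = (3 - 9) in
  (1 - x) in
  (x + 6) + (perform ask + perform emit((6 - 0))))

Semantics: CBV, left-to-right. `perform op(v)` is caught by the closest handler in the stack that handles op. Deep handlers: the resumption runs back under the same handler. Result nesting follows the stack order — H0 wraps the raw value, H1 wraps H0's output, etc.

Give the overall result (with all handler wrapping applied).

Working:
ask @ H0 ⇒ 1
emit(6) @ H3 ⇒ out+=6
H0 returns 14
H1 returns (14, 0)
H2 returns ((14, 0), ())
H3 returns [6, ((14, 0), ())]
= [6, ((14, 0), ())]

Answer: [6, ((14, 0), ())]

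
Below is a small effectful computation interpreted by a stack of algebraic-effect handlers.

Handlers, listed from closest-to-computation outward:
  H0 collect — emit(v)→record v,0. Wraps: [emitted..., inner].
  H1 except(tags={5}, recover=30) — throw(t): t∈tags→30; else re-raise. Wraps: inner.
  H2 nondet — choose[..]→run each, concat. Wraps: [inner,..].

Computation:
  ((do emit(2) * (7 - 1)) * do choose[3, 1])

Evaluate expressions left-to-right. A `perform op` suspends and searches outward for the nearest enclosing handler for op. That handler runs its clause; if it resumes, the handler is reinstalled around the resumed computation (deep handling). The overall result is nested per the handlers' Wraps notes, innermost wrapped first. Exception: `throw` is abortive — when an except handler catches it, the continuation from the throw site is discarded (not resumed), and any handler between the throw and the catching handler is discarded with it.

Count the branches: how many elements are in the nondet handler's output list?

Answer: 2

Working:
emit(2) @ H0 ⇒ out+=2
choose[3, 1] @ H2
  branch[0] choose=3:
    H0 returns [2, 0]
    H1 returns [2, 0]
    H2 returns [[2, 0]]
  branch[1] choose=1:
    H0 returns [2, 0]
    H1 returns [2, 0]
    H2 returns [[2, 0]]
= [[2, 0], [2, 0]]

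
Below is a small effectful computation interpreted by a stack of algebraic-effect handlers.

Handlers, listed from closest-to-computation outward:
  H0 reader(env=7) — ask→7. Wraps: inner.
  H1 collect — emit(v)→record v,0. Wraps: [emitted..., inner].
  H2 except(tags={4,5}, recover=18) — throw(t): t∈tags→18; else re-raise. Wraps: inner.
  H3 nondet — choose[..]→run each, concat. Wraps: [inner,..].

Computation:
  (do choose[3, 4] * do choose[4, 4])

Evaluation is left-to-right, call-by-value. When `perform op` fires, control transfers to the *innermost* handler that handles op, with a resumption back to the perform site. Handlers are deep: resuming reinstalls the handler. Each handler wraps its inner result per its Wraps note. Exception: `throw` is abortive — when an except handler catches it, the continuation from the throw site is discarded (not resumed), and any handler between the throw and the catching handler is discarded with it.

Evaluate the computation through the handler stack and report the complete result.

Step-by-step:
choose[3, 4] @ H3
  branch[0] choose=3:
    choose[4, 4] @ H3
      branch[0] choose=4:
        H0 returns 12
        H1 returns [12]
        H2 returns [12]
        H3 returns [[12]]
      branch[1] choose=4:
        H0 returns 12
        H1 returns [12]
        H2 returns [12]
        H3 returns [[12]]
  branch[1] choose=4:
    choose[4, 4] @ H3
      branch[0] choose=4:
        H0 returns 16
        H1 returns [16]
        H2 returns [16]
        H3 returns [[16]]
      branch[1] choose=4:
        H0 returns 16
        H1 returns [16]
        H2 returns [16]
        H3 returns [[16]]
= [[12], [12], [16], [16]]

Answer: [[12], [12], [16], [16]]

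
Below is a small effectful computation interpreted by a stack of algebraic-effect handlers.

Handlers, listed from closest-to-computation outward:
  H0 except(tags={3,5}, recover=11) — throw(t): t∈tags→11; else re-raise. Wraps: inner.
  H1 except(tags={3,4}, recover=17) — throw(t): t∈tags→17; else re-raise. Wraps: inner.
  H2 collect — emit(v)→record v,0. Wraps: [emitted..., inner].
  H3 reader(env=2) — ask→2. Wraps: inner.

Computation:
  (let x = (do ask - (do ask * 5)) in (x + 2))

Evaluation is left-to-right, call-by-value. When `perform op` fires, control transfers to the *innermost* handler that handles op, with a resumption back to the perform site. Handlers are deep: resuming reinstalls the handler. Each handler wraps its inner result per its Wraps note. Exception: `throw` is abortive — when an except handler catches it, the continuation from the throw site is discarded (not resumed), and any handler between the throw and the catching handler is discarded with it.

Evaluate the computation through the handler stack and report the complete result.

Working:
ask @ H3 ⇒ 2
ask @ H3 ⇒ 2
H0 returns -6
H1 returns -6
H2 returns [-6]
H3 returns [-6]
= [-6]

Answer: [-6]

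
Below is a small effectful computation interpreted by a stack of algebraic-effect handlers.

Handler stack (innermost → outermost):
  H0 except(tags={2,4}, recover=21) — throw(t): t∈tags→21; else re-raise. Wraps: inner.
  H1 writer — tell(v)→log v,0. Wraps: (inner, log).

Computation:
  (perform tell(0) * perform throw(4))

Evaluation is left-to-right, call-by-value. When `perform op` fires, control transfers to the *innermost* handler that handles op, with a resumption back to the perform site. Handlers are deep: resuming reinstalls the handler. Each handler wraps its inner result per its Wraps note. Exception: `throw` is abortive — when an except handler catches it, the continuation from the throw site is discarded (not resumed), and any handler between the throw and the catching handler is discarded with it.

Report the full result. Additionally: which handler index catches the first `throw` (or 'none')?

Working:
tell(0) @ H1 ⇒ log+=0
throw(4) @ H0 caught ⇒ 21
H1 returns (21, (0))
= (21, (0))

Answer: (21, (0)) ; first throw caught by: H0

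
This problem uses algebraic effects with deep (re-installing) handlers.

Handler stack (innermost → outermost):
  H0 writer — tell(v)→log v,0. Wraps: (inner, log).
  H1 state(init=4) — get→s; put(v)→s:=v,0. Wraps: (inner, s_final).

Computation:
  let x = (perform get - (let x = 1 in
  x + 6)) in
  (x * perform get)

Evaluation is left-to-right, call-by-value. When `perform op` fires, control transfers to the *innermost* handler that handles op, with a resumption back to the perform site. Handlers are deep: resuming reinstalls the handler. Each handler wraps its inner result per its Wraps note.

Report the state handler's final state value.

Working:
get @ H1 ⇒ 4
get @ H1 ⇒ 4
H0 returns (-12, ())
H1 returns ((-12, ()), 4)
= ((-12, ()), 4)

Answer: 4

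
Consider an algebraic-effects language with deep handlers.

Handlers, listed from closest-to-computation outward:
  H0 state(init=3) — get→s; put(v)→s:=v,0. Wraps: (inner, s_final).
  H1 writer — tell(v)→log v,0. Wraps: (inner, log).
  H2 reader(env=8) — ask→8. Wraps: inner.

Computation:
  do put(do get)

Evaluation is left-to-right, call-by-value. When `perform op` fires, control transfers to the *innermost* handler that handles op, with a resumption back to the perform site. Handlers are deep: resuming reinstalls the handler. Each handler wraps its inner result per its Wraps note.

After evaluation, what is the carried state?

Answer: 3

Working:
get @ H0 ⇒ 3
put(3) @ H0 ⇒ s:=3
H0 returns (0, 3)
H1 returns ((0, 3), ())
H2 returns ((0, 3), ())
= ((0, 3), ())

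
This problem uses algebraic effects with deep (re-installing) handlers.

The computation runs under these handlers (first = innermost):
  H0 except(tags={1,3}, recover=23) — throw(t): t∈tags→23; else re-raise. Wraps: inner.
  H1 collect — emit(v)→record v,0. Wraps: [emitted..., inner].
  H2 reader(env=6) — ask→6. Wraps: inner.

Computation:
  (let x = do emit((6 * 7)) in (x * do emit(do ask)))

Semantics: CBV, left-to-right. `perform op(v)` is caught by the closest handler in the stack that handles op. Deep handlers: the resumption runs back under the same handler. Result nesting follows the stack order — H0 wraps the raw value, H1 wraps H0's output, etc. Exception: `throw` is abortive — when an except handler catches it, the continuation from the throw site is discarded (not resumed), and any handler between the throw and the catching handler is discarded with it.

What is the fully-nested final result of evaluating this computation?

Evaluation trace:
emit(42) @ H1 ⇒ out+=42
ask @ H2 ⇒ 6
emit(6) @ H1 ⇒ out+=6
H0 returns 0
H1 returns [42, 6, 0]
H2 returns [42, 6, 0]
= [42, 6, 0]

Answer: [42, 6, 0]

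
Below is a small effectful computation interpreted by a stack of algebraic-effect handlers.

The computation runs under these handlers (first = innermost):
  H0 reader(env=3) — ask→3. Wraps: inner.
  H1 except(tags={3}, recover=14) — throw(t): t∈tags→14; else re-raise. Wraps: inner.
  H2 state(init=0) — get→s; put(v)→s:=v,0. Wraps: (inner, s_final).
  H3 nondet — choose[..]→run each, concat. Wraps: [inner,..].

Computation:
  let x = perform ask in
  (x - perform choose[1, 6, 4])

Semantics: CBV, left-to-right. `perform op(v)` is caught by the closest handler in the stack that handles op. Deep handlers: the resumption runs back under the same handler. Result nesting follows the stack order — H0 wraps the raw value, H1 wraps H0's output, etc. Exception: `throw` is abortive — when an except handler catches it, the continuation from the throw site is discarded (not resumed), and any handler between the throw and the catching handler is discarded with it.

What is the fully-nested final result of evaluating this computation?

Evaluation trace:
ask @ H0 ⇒ 3
choose[1, 6, 4] @ H3
  branch[0] choose=1:
    H0 returns 2
    H1 returns 2
    H2 returns (2, 0)
    H3 returns [(2, 0)]
  branch[1] choose=6:
    H0 returns -3
    H1 returns -3
    H2 returns (-3, 0)
    H3 returns [(-3, 0)]
  branch[2] choose=4:
    H0 returns -1
    H1 returns -1
    H2 returns (-1, 0)
    H3 returns [(-1, 0)]
= [(2, 0), (-3, 0), (-1, 0)]

Answer: [(2, 0), (-3, 0), (-1, 0)]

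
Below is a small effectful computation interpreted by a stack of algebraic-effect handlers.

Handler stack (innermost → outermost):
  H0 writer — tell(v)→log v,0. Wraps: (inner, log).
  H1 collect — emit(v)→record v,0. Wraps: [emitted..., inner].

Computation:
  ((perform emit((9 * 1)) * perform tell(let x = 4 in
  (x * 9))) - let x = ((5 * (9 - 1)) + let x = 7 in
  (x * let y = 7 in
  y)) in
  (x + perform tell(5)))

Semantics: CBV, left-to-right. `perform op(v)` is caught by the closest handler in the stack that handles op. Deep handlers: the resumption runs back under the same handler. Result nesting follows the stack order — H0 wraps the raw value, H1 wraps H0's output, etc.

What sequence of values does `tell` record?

Evaluation trace:
emit(9) @ H1 ⇒ out+=9
tell(36) @ H0 ⇒ log+=36
tell(5) @ H0 ⇒ log+=5
H0 returns (-89, (36, 5))
H1 returns [9, (-89, (36, 5))]
= [9, (-89, (36, 5))]

Answer: (36, 5)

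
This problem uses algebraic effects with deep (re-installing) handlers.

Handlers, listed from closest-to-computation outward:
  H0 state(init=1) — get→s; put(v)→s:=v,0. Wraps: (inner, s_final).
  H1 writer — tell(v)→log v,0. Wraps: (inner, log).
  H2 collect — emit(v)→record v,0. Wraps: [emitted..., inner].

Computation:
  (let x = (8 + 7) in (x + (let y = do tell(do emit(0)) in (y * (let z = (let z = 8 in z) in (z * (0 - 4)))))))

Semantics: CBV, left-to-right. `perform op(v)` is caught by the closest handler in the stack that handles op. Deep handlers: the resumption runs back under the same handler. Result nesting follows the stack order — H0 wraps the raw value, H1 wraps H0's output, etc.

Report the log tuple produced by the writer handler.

Step-by-step:
emit(0) @ H2 ⇒ out+=0
tell(0) @ H1 ⇒ log+=0
H0 returns (15, 1)
H1 returns ((15, 1), (0))
H2 returns [0, ((15, 1), (0))]
= [0, ((15, 1), (0))]

Answer: (0)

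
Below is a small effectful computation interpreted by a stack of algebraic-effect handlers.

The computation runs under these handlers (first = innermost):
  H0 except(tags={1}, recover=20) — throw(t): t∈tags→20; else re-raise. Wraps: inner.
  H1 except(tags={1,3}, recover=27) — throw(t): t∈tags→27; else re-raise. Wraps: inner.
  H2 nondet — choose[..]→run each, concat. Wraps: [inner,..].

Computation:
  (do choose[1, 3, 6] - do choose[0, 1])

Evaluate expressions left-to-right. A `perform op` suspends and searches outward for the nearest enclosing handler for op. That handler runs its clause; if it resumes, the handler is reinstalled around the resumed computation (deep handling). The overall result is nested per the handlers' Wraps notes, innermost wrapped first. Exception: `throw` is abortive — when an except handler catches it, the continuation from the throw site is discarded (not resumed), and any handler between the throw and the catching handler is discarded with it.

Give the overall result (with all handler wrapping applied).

Evaluation trace:
choose[1, 3, 6] @ H2
  branch[0] choose=1:
    choose[0, 1] @ H2
      branch[0] choose=0:
        H0 returns 1
        H1 returns 1
        H2 returns [1]
      branch[1] choose=1:
        H0 returns 0
        H1 returns 0
        H2 returns [0]
  branch[1] choose=3:
    choose[0, 1] @ H2
      branch[0] choose=0:
        H0 returns 3
        H1 returns 3
        H2 returns [3]
      branch[1] choose=1:
        H0 returns 2
        H1 returns 2
        H2 returns [2]
  branch[2] choose=6:
    choose[0, 1] @ H2
      branch[0] choose=0:
        H0 returns 6
        H1 returns 6
        H2 returns [6]
      branch[1] choose=1:
        H0 returns 5
        H1 returns 5
        H2 returns [5]
= [1, 0, 3, 2, 6, 5]

Answer: [1, 0, 3, 2, 6, 5]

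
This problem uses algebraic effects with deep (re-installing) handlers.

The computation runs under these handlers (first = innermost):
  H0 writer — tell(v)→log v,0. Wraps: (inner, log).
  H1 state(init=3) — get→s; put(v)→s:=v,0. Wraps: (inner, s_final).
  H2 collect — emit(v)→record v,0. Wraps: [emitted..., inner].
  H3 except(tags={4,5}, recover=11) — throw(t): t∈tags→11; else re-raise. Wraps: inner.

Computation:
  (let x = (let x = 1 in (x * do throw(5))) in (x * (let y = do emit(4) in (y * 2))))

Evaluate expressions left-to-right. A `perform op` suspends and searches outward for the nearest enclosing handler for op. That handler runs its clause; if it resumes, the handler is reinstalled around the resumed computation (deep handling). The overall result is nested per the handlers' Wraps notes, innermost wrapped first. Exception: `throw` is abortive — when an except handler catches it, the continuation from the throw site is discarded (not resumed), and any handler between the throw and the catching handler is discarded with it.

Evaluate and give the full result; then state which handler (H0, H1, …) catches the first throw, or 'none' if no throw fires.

Answer: 11 ; first throw caught by: H3

Working:
throw(5) @ H3 caught ⇒ 11
= 11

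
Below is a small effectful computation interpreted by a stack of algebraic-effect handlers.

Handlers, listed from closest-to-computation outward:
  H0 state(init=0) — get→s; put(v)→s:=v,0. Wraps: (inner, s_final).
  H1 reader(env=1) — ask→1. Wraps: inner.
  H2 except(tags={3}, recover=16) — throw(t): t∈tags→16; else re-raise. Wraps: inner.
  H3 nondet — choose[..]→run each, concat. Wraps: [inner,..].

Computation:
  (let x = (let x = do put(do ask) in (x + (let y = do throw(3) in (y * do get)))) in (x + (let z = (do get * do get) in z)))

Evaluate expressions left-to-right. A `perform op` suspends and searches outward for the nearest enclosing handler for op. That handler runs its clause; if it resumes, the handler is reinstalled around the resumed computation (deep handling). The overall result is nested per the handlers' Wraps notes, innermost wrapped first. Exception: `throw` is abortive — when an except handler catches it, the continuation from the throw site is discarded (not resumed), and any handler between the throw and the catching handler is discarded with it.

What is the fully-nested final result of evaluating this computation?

Step-by-step:
ask @ H1 ⇒ 1
put(1) @ H0 ⇒ s:=1
throw(3) @ H2 caught ⇒ 16
H3 returns [16]
= [16]

Answer: [16]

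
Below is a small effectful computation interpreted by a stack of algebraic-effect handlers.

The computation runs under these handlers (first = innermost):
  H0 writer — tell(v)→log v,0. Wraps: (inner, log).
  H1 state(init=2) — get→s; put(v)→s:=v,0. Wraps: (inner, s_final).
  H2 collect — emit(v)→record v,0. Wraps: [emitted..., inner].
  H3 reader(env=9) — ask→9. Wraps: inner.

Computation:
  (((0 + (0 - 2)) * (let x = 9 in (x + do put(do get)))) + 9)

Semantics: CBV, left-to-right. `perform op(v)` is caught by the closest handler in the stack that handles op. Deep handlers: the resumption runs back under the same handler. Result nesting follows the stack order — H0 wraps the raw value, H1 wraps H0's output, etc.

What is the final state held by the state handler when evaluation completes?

Working:
get @ H1 ⇒ 2
put(2) @ H1 ⇒ s:=2
H0 returns (-9, ())
H1 returns ((-9, ()), 2)
H2 returns [((-9, ()), 2)]
H3 returns [((-9, ()), 2)]
= [((-9, ()), 2)]

Answer: 2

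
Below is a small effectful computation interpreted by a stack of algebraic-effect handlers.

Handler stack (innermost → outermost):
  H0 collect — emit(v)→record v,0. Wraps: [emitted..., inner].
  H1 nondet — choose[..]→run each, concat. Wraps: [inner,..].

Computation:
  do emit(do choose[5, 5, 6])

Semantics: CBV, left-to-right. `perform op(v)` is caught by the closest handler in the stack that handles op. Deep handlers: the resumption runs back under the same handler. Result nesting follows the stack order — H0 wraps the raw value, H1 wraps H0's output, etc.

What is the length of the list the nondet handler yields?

Evaluation trace:
choose[5, 5, 6] @ H1
  branch[0] choose=5:
    emit(5) @ H0 ⇒ out+=5
    H0 returns [5, 0]
    H1 returns [[5, 0]]
  branch[1] choose=5:
    emit(5) @ H0 ⇒ out+=5
    H0 returns [5, 0]
    H1 returns [[5, 0]]
  branch[2] choose=6:
    emit(6) @ H0 ⇒ out+=6
    H0 returns [6, 0]
    H1 returns [[6, 0]]
= [[5, 0], [5, 0], [6, 0]]

Answer: 3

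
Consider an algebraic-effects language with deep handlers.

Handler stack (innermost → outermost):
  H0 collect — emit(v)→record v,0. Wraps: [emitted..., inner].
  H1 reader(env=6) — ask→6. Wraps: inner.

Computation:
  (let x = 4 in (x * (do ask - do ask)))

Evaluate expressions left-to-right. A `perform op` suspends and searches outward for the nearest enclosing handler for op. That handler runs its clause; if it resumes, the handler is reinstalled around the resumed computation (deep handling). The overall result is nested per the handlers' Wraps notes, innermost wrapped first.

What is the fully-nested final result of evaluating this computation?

Working:
ask @ H1 ⇒ 6
ask @ H1 ⇒ 6
H0 returns [0]
H1 returns [0]
= [0]

Answer: [0]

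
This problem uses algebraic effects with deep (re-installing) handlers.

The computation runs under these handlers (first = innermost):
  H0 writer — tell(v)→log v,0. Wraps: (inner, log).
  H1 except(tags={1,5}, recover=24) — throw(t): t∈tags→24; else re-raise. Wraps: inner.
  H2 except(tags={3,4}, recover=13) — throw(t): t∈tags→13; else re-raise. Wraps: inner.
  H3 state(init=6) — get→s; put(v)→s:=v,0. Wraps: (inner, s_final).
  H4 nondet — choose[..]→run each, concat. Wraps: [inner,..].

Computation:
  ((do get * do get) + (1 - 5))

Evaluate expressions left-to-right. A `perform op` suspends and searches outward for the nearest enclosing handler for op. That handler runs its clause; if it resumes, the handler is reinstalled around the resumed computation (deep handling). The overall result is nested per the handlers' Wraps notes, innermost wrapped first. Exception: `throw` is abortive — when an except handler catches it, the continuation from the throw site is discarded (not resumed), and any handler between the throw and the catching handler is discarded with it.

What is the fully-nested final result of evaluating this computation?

Answer: [((32, ()), 6)]

Step-by-step:
get @ H3 ⇒ 6
get @ H3 ⇒ 6
H0 returns (32, ())
H1 returns (32, ())
H2 returns (32, ())
H3 returns ((32, ()), 6)
H4 returns [((32, ()), 6)]
= [((32, ()), 6)]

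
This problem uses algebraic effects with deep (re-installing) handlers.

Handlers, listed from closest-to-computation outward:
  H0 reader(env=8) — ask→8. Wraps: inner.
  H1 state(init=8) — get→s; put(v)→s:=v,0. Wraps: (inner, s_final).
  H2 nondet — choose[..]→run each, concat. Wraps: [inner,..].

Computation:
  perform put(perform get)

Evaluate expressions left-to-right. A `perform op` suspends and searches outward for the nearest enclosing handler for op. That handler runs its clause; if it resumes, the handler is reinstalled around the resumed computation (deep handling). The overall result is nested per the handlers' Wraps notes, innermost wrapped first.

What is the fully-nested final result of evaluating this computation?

Evaluation trace:
get @ H1 ⇒ 8
put(8) @ H1 ⇒ s:=8
H0 returns 0
H1 returns (0, 8)
H2 returns [(0, 8)]
= [(0, 8)]

Answer: [(0, 8)]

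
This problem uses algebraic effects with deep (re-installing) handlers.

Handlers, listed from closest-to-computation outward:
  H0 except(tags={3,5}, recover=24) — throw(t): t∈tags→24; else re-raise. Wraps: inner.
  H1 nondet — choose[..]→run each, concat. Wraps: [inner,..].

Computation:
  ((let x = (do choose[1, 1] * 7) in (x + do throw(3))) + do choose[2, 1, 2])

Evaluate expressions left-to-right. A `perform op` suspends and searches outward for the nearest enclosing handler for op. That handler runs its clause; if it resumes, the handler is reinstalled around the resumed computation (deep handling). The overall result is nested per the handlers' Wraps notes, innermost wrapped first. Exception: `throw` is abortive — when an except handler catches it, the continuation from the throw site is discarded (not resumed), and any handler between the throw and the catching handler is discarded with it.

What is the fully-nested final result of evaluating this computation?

Answer: [24, 24]

Working:
choose[1, 1] @ H1
  branch[0] choose=1:
    throw(3) @ H0 caught ⇒ 24
    H1 returns [24]
  branch[1] choose=1:
    throw(3) @ H0 caught ⇒ 24
    H1 returns [24]
= [24, 24]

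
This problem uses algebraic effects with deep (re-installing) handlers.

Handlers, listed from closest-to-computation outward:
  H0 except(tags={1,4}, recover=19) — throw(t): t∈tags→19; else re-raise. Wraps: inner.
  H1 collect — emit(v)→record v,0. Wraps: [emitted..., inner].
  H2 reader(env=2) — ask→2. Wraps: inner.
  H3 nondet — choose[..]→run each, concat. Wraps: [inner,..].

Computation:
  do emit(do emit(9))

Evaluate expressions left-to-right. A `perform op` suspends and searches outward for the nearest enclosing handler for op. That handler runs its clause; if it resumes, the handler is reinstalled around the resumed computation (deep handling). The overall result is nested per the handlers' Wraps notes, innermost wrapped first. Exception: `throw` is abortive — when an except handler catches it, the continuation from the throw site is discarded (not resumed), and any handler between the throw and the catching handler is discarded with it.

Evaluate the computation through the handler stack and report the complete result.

Answer: [[9, 0, 0]]

Step-by-step:
emit(9) @ H1 ⇒ out+=9
emit(0) @ H1 ⇒ out+=0
H0 returns 0
H1 returns [9, 0, 0]
H2 returns [9, 0, 0]
H3 returns [[9, 0, 0]]
= [[9, 0, 0]]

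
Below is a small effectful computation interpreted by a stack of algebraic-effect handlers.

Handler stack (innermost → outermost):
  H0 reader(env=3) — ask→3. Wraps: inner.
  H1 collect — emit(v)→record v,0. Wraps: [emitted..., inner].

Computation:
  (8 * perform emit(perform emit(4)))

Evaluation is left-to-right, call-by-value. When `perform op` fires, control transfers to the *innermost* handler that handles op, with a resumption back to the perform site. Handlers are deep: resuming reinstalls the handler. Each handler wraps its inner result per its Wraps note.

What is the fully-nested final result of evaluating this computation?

Evaluation trace:
emit(4) @ H1 ⇒ out+=4
emit(0) @ H1 ⇒ out+=0
H0 returns 0
H1 returns [4, 0, 0]
= [4, 0, 0]

Answer: [4, 0, 0]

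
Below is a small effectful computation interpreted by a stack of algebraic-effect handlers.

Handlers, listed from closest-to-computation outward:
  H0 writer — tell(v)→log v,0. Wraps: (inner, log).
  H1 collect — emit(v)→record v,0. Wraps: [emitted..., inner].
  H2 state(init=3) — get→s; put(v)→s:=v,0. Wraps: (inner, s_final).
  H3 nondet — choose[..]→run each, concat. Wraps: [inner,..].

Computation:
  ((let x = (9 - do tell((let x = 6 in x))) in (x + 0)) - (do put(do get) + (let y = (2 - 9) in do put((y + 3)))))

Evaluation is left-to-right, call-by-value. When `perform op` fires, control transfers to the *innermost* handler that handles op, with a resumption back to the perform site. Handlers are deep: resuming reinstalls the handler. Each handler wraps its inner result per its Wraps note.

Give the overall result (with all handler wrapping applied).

Step-by-step:
tell(6) @ H0 ⇒ log+=6
get @ H2 ⇒ 3
put(3) @ H2 ⇒ s:=3
put(-4) @ H2 ⇒ s:=-4
H0 returns (9, (6))
H1 returns [(9, (6))]
H2 returns ([(9, (6))], -4)
H3 returns [([(9, (6))], -4)]
= [([(9, (6))], -4)]

Answer: [([(9, (6))], -4)]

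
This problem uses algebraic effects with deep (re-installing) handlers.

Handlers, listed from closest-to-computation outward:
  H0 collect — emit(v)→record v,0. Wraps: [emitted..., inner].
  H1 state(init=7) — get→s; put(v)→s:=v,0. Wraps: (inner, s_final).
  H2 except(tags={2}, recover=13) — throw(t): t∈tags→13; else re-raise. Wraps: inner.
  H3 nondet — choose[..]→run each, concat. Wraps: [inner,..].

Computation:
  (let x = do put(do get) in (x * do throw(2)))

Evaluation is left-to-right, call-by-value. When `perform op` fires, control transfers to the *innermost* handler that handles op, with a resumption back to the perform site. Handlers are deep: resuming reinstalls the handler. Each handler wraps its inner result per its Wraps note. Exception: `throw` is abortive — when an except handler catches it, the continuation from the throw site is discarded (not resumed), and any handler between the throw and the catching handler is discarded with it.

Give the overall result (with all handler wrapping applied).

Evaluation trace:
get @ H1 ⇒ 7
put(7) @ H1 ⇒ s:=7
throw(2) @ H2 caught ⇒ 13
H3 returns [13]
= [13]

Answer: [13]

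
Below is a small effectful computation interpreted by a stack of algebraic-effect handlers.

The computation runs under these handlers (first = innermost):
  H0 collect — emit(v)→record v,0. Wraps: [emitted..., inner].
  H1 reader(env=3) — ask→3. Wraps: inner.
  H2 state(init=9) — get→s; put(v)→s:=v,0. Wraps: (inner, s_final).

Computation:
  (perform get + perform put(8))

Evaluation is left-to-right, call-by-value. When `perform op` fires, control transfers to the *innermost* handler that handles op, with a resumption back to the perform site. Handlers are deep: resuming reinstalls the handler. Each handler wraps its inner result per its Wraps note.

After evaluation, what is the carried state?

Step-by-step:
get @ H2 ⇒ 9
put(8) @ H2 ⇒ s:=8
H0 returns [9]
H1 returns [9]
H2 returns ([9], 8)
= ([9], 8)

Answer: 8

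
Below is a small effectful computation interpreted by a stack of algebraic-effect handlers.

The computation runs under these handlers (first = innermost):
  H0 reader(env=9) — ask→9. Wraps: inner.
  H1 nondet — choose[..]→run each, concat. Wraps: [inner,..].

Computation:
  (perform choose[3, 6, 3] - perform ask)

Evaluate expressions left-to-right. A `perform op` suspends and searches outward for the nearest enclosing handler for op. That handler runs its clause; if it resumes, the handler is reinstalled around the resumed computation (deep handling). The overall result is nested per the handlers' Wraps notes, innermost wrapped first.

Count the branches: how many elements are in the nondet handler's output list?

Step-by-step:
choose[3, 6, 3] @ H1
  branch[0] choose=3:
    ask @ H0 ⇒ 9
    H0 returns -6
    H1 returns [-6]
  branch[1] choose=6:
    ask @ H0 ⇒ 9
    H0 returns -3
    H1 returns [-3]
  branch[2] choose=3:
    ask @ H0 ⇒ 9
    H0 returns -6
    H1 returns [-6]
= [-6, -3, -6]

Answer: 3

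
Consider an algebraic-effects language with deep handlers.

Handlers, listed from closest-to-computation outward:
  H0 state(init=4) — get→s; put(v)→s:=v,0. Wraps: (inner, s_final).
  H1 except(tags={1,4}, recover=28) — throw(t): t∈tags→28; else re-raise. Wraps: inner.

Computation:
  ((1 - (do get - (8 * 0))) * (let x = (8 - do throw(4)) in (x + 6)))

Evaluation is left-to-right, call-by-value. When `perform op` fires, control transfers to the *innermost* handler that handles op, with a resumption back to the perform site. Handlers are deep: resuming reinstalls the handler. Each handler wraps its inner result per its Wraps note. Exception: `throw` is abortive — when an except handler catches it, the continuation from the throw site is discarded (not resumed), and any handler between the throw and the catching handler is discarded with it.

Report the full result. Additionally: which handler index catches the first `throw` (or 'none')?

Evaluation trace:
get @ H0 ⇒ 4
throw(4) @ H1 caught ⇒ 28
= 28

Answer: 28 ; first throw caught by: H1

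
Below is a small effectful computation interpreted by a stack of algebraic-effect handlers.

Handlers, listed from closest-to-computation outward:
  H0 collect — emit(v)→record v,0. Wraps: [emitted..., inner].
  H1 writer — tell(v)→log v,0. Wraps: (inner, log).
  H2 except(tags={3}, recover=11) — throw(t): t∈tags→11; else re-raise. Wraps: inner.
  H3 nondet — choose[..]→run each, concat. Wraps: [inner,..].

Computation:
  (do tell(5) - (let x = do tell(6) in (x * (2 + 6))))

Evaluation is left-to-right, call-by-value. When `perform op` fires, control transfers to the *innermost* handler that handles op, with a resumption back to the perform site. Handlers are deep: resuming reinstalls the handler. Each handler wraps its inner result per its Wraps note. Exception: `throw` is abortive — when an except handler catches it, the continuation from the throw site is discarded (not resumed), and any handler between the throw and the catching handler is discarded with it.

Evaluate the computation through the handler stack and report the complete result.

Working:
tell(5) @ H1 ⇒ log+=5
tell(6) @ H1 ⇒ log+=6
H0 returns [0]
H1 returns ([0], (5, 6))
H2 returns ([0], (5, 6))
H3 returns [([0], (5, 6))]
= [([0], (5, 6))]

Answer: [([0], (5, 6))]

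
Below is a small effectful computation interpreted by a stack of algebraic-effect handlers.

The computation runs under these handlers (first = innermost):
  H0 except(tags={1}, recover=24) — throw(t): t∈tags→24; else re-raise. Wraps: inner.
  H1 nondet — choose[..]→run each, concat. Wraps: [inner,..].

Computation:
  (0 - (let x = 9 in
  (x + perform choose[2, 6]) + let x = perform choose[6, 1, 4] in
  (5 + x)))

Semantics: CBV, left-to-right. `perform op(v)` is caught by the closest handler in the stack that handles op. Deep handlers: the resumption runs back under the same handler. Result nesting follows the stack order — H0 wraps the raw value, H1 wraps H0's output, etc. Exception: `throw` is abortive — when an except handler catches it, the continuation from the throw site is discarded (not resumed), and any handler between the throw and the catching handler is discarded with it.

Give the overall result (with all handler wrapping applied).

Evaluation trace:
choose[2, 6] @ H1
  branch[0] choose=2:
    choose[6, 1, 4] @ H1
      branch[0] choose=6:
        H0 returns -22
        H1 returns [-22]
      branch[1] choose=1:
        H0 returns -17
        H1 returns [-17]
      branch[2] choose=4:
        H0 returns -20
        H1 returns [-20]
  branch[1] choose=6:
    choose[6, 1, 4] @ H1
      branch[0] choose=6:
        H0 returns -26
        H1 returns [-26]
      branch[1] choose=1:
        H0 returns -21
        H1 returns [-21]
      branch[2] choose=4:
        H0 returns -24
        H1 returns [-24]
= [-22, -17, -20, -26, -21, -24]

Answer: [-22, -17, -20, -26, -21, -24]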